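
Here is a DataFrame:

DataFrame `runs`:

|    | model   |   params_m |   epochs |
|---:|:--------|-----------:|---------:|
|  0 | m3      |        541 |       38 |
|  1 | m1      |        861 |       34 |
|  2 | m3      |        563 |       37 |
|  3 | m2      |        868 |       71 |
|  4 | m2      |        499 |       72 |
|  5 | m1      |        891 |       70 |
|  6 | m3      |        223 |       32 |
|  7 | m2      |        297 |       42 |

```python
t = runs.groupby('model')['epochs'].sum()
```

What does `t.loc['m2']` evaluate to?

185

group by model, sum of epochs:
model
m1    104
m2    185
m3    107
Name: epochs, dtype: int64
So loc['m2'] = 185.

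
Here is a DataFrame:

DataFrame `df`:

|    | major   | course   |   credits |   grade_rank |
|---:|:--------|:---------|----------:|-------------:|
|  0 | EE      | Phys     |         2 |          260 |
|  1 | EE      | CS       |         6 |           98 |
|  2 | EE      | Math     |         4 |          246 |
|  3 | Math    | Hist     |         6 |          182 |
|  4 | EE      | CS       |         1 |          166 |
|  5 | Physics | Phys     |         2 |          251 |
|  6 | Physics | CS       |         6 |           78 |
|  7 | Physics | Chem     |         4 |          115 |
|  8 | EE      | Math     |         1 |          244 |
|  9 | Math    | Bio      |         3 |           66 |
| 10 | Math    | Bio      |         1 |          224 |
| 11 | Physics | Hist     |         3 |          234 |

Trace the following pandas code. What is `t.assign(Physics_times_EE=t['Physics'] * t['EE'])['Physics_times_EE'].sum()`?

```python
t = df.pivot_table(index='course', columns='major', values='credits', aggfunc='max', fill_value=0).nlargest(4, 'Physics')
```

pivot: rows=course, cols=major, max(credits):
major   EE  Math  Physics
course                   
Bio      0     3        0
CS       6     0        6
Chem     0     0        4
Hist     0     6        3
Math     4     0        0
Phys     2     0        2
take 4 rows with largest Physics:
major   EE  Math  Physics
course                   
CS       6     0        6
Chem     0     0        4
Hist     0     6        3
Phys     2     0        2
add column Physics_times_EE = t['Physics'] * t['EE']:
major   EE  Math  Physics  Physics_times_EE
course                                     
CS       6     0        6                36
Chem     0     0        4                 0
Hist     0     6        3                 0
Phys     2     0        2                 4
The sum of column 'Physics_times_EE' is 40.

40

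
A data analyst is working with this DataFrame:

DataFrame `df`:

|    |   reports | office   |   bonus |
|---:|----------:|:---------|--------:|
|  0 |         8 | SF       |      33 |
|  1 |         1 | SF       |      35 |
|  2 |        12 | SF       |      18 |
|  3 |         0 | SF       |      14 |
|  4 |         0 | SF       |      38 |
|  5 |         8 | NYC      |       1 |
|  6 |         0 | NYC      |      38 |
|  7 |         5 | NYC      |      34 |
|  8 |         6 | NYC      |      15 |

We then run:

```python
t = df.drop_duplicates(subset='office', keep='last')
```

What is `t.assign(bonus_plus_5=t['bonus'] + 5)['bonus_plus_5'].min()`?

20

drop duplicate office (keep=last):
   reports office  bonus
4        0     SF     38
8        6    NYC     15
add column bonus_plus_5 = t['bonus'] + 5:
   reports office  bonus  bonus_plus_5
4        0     SF     38            43
8        6    NYC     15            20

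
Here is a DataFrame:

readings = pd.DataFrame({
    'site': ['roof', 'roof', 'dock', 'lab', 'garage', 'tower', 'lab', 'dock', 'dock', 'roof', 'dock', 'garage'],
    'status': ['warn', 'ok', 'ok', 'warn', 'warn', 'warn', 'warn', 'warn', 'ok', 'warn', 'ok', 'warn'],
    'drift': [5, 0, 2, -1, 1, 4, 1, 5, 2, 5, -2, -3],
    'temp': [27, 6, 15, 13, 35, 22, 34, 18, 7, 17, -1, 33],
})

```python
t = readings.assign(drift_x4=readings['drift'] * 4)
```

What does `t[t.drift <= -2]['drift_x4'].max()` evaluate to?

add column drift_x4 = readings['drift'] * 4:
      site status  drift  temp  drift_x4
0     roof   warn      5    27        20
1     roof     ok      0     6         0
2     dock     ok      2    15         8
3      lab   warn     -1    13        -4
4   garage   warn      1    35         4
5    tower   warn      4    22        16
6      lab   warn      1    34         4
7     dock   warn      5    18        20
8     dock     ok      2     7         8
9     roof   warn      5    17        20
10    dock     ok     -2    -1        -8
11  garage   warn     -3    33       -12
filter rows where drift <= -2:
      site status  drift  temp  drift_x4
10    dock     ok     -2    -1        -8
11  garage   warn     -3    33       -12

-8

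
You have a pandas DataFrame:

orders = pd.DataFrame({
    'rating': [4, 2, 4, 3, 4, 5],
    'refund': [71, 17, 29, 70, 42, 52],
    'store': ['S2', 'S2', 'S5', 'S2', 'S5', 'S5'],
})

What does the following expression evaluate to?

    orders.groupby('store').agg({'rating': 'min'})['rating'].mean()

3.0

group by store, min of rating:
       rating
store        
S2          2
S5          4
mean of column 'rating' → 3.0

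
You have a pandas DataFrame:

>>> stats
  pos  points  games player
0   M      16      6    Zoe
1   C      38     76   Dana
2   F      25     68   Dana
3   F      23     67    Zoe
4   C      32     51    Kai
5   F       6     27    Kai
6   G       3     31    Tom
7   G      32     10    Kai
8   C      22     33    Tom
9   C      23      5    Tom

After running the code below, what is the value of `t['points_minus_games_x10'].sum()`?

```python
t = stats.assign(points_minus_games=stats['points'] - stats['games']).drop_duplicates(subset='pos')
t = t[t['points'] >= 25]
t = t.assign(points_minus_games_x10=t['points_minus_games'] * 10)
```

add column points_minus_games = stats['points'] - stats['games']:
  pos  points  games player  points_minus_games
0   M      16      6    Zoe                  10
1   C      38     76   Dana                 -38
2   F      25     68   Dana                 -43
3   F      23     67    Zoe                 -44
4   C      32     51    Kai                 -19
5   F       6     27    Kai                 -21
6   G       3     31    Tom                 -28
7   G      32     10    Kai                  22
8   C      22     33    Tom                 -11
9   C      23      5    Tom                  18
drop duplicate pos (keep=first):
  pos  points  games player  points_minus_games
0   M      16      6    Zoe                  10
1   C      38     76   Dana                 -38
2   F      25     68   Dana                 -43
6   G       3     31    Tom                 -28
filter rows where points >= 25:
  pos  points  games player  points_minus_games
1   C      38     76   Dana                 -38
2   F      25     68   Dana                 -43
add column points_minus_games_x10 = t['points_minus_games'] * 10:
  pos  points  games player  points_minus_games  points_minus_games_x10
1   C      38     76   Dana                 -38                    -380
2   F      25     68   Dana                 -43                    -430
The sum of column 'points_minus_games_x10' is -810.

-810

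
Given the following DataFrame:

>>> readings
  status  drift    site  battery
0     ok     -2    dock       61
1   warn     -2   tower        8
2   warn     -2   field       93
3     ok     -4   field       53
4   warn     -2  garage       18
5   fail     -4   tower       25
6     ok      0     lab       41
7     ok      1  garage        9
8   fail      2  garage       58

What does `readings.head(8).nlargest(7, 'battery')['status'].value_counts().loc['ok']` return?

take first 8 rows:
  status  drift    site  battery
0     ok     -2    dock       61
1   warn     -2   tower        8
2   warn     -2   field       93
3     ok     -4   field       53
4   warn     -2  garage       18
5   fail     -4   tower       25
6     ok      0     lab       41
7     ok      1  garage        9
take 7 rows with largest battery:
  status  drift    site  battery
2   warn     -2   field       93
0     ok     -2    dock       61
3     ok     -4   field       53
6     ok      0     lab       41
5   fail     -4   tower       25
4   warn     -2  garage       18
7     ok      1  garage        9
value_counts of status:
status
ok      4
warn    2
fail    1
Name: count, dtype: int64

4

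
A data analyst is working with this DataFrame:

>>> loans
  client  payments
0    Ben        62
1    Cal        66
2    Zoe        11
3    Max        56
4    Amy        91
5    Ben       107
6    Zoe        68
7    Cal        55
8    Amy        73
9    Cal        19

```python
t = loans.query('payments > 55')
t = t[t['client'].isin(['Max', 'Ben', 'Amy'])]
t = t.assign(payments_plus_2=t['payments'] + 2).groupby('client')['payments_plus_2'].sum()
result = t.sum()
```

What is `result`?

399

filter rows where payments > 55:
  client  payments
0    Ben        62
1    Cal        66
3    Max        56
4    Amy        91
5    Ben       107
6    Zoe        68
8    Amy        73
filter rows where client in ['Max', 'Ben', 'Amy']:
  client  payments
0    Ben        62
3    Max        56
4    Amy        91
5    Ben       107
8    Amy        73
add column payments_plus_2 = t['payments'] + 2:
  client  payments  payments_plus_2
0    Ben        62               64
3    Max        56               58
4    Amy        91               93
5    Ben       107              109
8    Amy        73               75
group by client, sum of payments_plus_2:
client
Amy    168
Ben    173
Max     58
Name: payments_plus_2, dtype: int64
Taking the sum of the resulting series gives 399.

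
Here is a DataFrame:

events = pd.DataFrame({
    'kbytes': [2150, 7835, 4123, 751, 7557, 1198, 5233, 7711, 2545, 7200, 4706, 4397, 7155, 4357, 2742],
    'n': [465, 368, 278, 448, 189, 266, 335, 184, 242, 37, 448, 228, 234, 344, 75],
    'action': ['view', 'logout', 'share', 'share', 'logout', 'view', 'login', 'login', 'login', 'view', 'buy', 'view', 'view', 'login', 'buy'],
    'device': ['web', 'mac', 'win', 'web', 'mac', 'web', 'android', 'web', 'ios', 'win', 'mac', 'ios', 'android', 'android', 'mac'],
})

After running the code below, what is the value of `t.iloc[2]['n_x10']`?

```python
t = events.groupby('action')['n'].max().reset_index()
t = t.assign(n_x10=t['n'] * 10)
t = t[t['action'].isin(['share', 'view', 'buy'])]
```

group by action, max of n:
action
buy       448
login     344
logout    368
share     448
view      465
Name: n, dtype: int64
reset_index():
   action    n
0     buy  448
1   login  344
2  logout  368
3   share  448
4    view  465
add column n_x10 = t['n'] * 10:
   action    n  n_x10
0     buy  448   4480
1   login  344   3440
2  logout  368   3680
3   share  448   4480
4    view  465   4650
filter rows where action in ['share', 'view', 'buy']:
  action    n  n_x10
0    buy  448   4480
3  share  448   4480
4   view  465   4650
value at position 2, column 'n_x10' → 4650

4650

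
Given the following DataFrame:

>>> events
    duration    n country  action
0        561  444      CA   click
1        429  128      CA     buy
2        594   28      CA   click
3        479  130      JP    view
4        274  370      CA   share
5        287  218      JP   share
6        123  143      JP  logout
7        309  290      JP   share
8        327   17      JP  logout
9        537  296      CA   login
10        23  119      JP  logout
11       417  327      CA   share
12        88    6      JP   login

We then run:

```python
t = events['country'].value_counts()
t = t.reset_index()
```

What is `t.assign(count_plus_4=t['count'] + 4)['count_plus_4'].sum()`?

21

value_counts of country:
country
JP    7
CA    6
Name: count, dtype: int64
reset_index():
  country  count
0      JP      7
1      CA      6
add column count_plus_4 = t['count'] + 4:
  country  count  count_plus_4
0      JP      7            11
1      CA      6            10
Reading off the sum of column 'count_plus_4', we get 21.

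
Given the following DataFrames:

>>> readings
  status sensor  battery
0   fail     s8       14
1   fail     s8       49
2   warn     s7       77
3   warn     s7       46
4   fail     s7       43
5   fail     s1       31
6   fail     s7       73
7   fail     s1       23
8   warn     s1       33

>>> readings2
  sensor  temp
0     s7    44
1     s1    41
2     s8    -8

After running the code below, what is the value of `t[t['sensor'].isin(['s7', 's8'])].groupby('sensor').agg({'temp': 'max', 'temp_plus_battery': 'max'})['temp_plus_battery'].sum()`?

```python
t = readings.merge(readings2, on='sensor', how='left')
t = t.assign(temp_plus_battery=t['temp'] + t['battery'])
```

merge on 'sensor' (how='left') → 9 rows:
  status sensor  battery  temp
0   fail     s8       14    -8
1   fail     s8       49    -8
2   warn     s7       77    44
3   warn     s7       46    44
4   fail     s7       43    44
5   fail     s1       31    41
6   fail     s7       73    44
7   fail     s1       23    41
8   warn     s1       33    41
add column temp_plus_battery = t['temp'] + t['battery']:
  status sensor  battery  temp  temp_plus_battery
0   fail     s8       14    -8                  6
1   fail     s8       49    -8                 41
2   warn     s7       77    44                121
3   warn     s7       46    44                 90
4   fail     s7       43    44                 87
5   fail     s1       31    41                 72
6   fail     s7       73    44                117
7   fail     s1       23    41                 64
8   warn     s1       33    41                 74
filter rows where sensor in ['s7', 's8']:
  status sensor  battery  temp  temp_plus_battery
0   fail     s8       14    -8                  6
1   fail     s8       49    -8                 41
2   warn     s7       77    44                121
3   warn     s7       46    44                 90
4   fail     s7       43    44                 87
6   fail     s7       73    44                117
group by sensor: max(temp), max(temp_plus_battery):
        temp  temp_plus_battery
sensor                         
s7        44                121
s8        -8                 41

162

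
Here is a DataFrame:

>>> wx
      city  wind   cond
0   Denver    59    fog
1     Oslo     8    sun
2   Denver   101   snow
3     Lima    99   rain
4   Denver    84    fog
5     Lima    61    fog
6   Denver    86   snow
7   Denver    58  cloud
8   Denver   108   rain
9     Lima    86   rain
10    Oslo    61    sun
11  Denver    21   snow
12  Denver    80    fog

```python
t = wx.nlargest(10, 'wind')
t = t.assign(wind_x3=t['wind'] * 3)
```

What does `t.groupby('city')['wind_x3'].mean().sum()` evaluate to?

688.0

take 10 rows with largest wind:
      city  wind  cond
8   Denver   108  rain
2   Denver   101  snow
3     Lima    99  rain
6   Denver    86  snow
9     Lima    86  rain
4   Denver    84   fog
12  Denver    80   fog
5     Lima    61   fog
10    Oslo    61   sun
0   Denver    59   fog
add column wind_x3 = t['wind'] * 3:
      city  wind  cond  wind_x3
8   Denver   108  rain      324
2   Denver   101  snow      303
3     Lima    99  rain      297
6   Denver    86  snow      258
9     Lima    86  rain      258
4   Denver    84   fog      252
12  Denver    80   fog      240
5     Lima    61   fog      183
10    Oslo    61   sun      183
0   Denver    59   fog      177
group by city, mean of wind_x3:
city
Denver    259.0
Lima      246.0
Oslo      183.0
Name: wind_x3, dtype: float64
Hence 688.0.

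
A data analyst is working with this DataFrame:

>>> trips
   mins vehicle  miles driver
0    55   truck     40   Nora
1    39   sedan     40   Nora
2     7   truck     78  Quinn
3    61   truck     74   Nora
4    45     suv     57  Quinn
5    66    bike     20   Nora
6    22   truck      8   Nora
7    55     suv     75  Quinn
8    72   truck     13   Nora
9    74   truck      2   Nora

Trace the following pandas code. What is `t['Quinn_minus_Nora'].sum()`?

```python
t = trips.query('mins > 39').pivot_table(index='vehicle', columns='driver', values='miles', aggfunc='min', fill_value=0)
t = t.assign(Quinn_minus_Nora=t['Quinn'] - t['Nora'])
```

35

filter rows where mins > 39:
   mins vehicle  miles driver
0    55   truck     40   Nora
3    61   truck     74   Nora
4    45     suv     57  Quinn
5    66    bike     20   Nora
7    55     suv     75  Quinn
8    72   truck     13   Nora
9    74   truck      2   Nora
pivot: rows=vehicle, cols=driver, min(miles):
driver   Nora  Quinn
vehicle             
bike       20      0
suv         0     57
truck       2      0
add column Quinn_minus_Nora = t['Quinn'] - t['Nora']:
driver   Nora  Quinn  Quinn_minus_Nora
vehicle                               
bike       20      0               -20
suv         0     57                57
truck       2      0                -2
So sum() = 35.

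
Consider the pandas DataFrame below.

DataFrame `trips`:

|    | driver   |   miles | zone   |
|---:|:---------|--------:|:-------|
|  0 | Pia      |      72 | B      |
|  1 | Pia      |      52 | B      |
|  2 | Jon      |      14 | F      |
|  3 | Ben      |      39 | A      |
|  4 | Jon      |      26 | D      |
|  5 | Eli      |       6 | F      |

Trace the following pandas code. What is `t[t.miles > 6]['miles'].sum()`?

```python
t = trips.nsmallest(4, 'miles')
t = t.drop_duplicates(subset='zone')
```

65

take 4 rows with smallest miles:
  driver  miles zone
5    Eli      6    F
2    Jon     14    F
4    Jon     26    D
3    Ben     39    A
drop duplicate zone (keep=first):
  driver  miles zone
5    Eli      6    F
4    Jon     26    D
3    Ben     39    A
filter rows where miles > 6:
  driver  miles zone
4    Jon     26    D
3    Ben     39    A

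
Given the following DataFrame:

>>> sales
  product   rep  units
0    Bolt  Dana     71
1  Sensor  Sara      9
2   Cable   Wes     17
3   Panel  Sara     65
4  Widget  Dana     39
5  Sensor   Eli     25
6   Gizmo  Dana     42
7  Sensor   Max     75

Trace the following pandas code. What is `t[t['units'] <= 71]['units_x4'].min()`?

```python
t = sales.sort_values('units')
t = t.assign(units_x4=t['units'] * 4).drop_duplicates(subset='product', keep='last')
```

68

sort by units:
  product   rep  units
1  Sensor  Sara      9
2   Cable   Wes     17
5  Sensor   Eli     25
4  Widget  Dana     39
6   Gizmo  Dana     42
3   Panel  Sara     65
0    Bolt  Dana     71
7  Sensor   Max     75
add column units_x4 = t['units'] * 4:
  product   rep  units  units_x4
1  Sensor  Sara      9        36
2   Cable   Wes     17        68
5  Sensor   Eli     25       100
4  Widget  Dana     39       156
6   Gizmo  Dana     42       168
3   Panel  Sara     65       260
0    Bolt  Dana     71       284
7  Sensor   Max     75       300
drop duplicate product (keep=last):
  product   rep  units  units_x4
2   Cable   Wes     17        68
4  Widget  Dana     39       156
6   Gizmo  Dana     42       168
3   Panel  Sara     65       260
0    Bolt  Dana     71       284
7  Sensor   Max     75       300
filter rows where units <= 71:
  product   rep  units  units_x4
2   Cable   Wes     17        68
4  Widget  Dana     39       156
6   Gizmo  Dana     42       168
3   Panel  Sara     65       260
0    Bolt  Dana     71       284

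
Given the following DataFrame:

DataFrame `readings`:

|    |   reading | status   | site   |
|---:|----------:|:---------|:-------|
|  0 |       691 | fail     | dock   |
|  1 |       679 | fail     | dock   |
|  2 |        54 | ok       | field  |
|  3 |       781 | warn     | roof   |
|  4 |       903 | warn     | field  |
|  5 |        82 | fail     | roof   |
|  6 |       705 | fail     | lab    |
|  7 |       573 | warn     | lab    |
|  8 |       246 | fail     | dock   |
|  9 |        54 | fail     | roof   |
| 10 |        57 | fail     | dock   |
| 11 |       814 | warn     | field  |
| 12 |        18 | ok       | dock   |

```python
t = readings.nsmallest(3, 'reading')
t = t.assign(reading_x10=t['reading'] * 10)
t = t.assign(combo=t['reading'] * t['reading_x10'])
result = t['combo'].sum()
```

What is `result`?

61560

take 3 rows with smallest reading:
    reading status   site
12       18     ok   dock
2        54     ok  field
9        54   fail   roof
add column reading_x10 = t['reading'] * 10:
    reading status   site  reading_x10
12       18     ok   dock          180
2        54     ok  field          540
9        54   fail   roof          540
add column combo = t['reading'] * t['reading_x10']:
    reading status   site  reading_x10  combo
12       18     ok   dock          180   3240
2        54     ok  field          540  29160
9        54   fail   roof          540  29160
sum of column 'combo' → 61560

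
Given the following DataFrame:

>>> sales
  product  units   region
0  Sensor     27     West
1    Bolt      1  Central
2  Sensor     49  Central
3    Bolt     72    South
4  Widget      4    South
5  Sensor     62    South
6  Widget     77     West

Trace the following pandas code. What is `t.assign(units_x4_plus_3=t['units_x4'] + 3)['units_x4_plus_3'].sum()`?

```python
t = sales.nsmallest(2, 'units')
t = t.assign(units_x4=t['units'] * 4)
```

take 2 rows with smallest units:
  product  units   region
1    Bolt      1  Central
4  Widget      4    South
add column units_x4 = t['units'] * 4:
  product  units   region  units_x4
1    Bolt      1  Central         4
4  Widget      4    South        16
add column units_x4_plus_3 = t['units_x4'] + 3:
  product  units   region  units_x4  units_x4_plus_3
1    Bolt      1  Central         4                7
4  Widget      4    South        16               19
So sum() = 26.

26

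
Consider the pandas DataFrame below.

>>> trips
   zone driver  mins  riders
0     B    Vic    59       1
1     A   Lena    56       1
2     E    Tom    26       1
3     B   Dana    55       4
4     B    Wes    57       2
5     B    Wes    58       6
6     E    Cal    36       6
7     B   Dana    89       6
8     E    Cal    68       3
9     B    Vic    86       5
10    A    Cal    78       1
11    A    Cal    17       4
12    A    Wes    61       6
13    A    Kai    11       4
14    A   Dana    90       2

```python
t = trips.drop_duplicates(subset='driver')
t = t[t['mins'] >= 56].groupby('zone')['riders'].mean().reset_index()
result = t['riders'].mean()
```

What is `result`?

1.25

drop duplicate driver (keep=first):
   zone driver  mins  riders
0     B    Vic    59       1
1     A   Lena    56       1
2     E    Tom    26       1
3     B   Dana    55       4
4     B    Wes    57       2
6     E    Cal    36       6
13    A    Kai    11       4
filter rows where mins >= 56:
  zone driver  mins  riders
0    B    Vic    59       1
1    A   Lena    56       1
4    B    Wes    57       2
group by zone, mean of riders:
zone
A    1.0
B    1.5
Name: riders, dtype: float64
reset_index():
  zone  riders
0    A     1.0
1    B     1.5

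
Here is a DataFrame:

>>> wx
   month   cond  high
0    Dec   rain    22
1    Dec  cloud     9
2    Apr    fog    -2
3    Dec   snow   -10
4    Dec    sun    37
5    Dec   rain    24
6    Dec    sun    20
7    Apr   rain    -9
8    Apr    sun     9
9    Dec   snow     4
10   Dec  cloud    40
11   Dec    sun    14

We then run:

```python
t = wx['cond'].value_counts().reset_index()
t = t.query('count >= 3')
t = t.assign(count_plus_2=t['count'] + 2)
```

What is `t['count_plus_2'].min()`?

5

value_counts of cond:
cond
sun      4
rain     3
cloud    2
snow     2
fog      1
Name: count, dtype: int64
reset_index():
    cond  count
0    sun      4
1   rain      3
2  cloud      2
3   snow      2
4    fog      1
filter rows where count >= 3:
   cond  count
0   sun      4
1  rain      3
add column count_plus_2 = t['count'] + 2:
   cond  count  count_plus_2
0   sun      4             6
1  rain      3             5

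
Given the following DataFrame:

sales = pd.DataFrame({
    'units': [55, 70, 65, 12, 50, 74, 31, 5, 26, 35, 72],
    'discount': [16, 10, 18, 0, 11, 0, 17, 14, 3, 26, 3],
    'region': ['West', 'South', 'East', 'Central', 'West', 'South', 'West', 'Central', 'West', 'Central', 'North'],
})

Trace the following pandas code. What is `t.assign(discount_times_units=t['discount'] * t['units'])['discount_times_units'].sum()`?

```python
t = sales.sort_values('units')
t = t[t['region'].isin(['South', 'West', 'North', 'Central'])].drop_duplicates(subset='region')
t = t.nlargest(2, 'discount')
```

770

sort by units:
    units  discount   region
7       5        14  Central
3      12         0  Central
8      26         3     West
6      31        17     West
9      35        26  Central
4      50        11     West
0      55        16     West
2      65        18     East
1      70        10    South
10     72         3    North
5      74         0    South
filter rows where region in ['South', 'West', 'North', 'Central']:
    units  discount   region
7       5        14  Central
3      12         0  Central
8      26         3     West
6      31        17     West
9      35        26  Central
4      50        11     West
0      55        16     West
1      70        10    South
10     72         3    North
5      74         0    South
drop duplicate region (keep=first):
    units  discount   region
7       5        14  Central
8      26         3     West
1      70        10    South
10     72         3    North
take 2 rows with largest discount:
   units  discount   region
7      5        14  Central
1     70        10    South
add column discount_times_units = t['discount'] * t['units']:
   units  discount   region  discount_times_units
7      5        14  Central                    70
1     70        10    South                   700
So sum() = 770.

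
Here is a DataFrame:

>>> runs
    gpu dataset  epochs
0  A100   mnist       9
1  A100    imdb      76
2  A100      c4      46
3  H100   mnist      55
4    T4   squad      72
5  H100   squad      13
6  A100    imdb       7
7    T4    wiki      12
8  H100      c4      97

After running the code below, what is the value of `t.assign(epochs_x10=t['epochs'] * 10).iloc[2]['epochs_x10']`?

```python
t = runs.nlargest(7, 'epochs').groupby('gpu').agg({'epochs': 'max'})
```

720

take 7 rows with largest epochs:
    gpu dataset  epochs
8  H100      c4      97
1  A100    imdb      76
4    T4   squad      72
3  H100   mnist      55
2  A100      c4      46
5  H100   squad      13
7    T4    wiki      12
group by gpu, max of epochs:
      epochs
gpu         
A100      76
H100      97
T4        72
add column epochs_x10 = t['epochs'] * 10:
      epochs  epochs_x10
gpu                     
A100      76         760
H100      97         970
T4        72         720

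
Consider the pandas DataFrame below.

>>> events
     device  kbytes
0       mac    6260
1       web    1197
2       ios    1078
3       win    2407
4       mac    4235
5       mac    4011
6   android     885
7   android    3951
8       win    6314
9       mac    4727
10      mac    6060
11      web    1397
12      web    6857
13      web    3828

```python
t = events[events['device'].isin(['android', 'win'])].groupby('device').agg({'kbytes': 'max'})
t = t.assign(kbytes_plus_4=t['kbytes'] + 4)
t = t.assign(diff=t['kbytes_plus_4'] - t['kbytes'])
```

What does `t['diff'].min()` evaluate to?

filter rows where device in ['android', 'win']:
    device  kbytes
3      win    2407
6  android     885
7  android    3951
8      win    6314
group by device, max of kbytes:
         kbytes
device         
android    3951
win        6314
add column kbytes_plus_4 = t['kbytes'] + 4:
         kbytes  kbytes_plus_4
device                        
android    3951           3955
win        6314           6318
add column diff = t['kbytes_plus_4'] - t['kbytes']:
         kbytes  kbytes_plus_4  diff
device                              
android    3951           3955     4
win        6314           6318     4
The min of column 'diff' is 4.

4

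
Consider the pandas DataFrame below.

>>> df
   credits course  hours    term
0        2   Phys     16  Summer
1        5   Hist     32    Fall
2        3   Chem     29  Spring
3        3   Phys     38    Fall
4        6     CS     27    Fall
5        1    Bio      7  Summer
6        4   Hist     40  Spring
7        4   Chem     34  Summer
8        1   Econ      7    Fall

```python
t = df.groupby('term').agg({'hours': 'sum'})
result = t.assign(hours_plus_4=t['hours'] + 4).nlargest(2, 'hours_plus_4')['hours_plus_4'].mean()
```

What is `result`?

90.5

group by term, sum of hours:
        hours
term         
Fall      104
Spring     69
Summer     57
add column hours_plus_4 = t['hours'] + 4:
        hours  hours_plus_4
term                       
Fall      104           108
Spring     69            73
Summer     57            61
take 2 rows with largest hours_plus_4:
        hours  hours_plus_4
term                       
Fall      104           108
Spring     69            73
Hence 90.5.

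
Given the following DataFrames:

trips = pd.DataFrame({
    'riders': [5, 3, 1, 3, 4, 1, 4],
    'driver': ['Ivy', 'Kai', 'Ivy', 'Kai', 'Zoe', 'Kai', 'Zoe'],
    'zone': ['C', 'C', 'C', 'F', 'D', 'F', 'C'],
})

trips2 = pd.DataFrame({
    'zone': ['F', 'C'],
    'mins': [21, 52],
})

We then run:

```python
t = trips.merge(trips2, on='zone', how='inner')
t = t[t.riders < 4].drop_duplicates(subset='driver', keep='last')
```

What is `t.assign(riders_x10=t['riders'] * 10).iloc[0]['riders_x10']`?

merge on 'zone' (how='inner') → 6 rows:
   riders driver zone  mins
0       5    Ivy    C    52
1       3    Kai    C    52
2       1    Ivy    C    52
3       3    Kai    F    21
4       1    Kai    F    21
5       4    Zoe    C    52
filter rows where riders < 4:
   riders driver zone  mins
1       3    Kai    C    52
2       1    Ivy    C    52
3       3    Kai    F    21
4       1    Kai    F    21
drop duplicate driver (keep=last):
   riders driver zone  mins
2       1    Ivy    C    52
4       1    Kai    F    21
add column riders_x10 = t['riders'] * 10:
   riders driver zone  mins  riders_x10
2       1    Ivy    C    52          10
4       1    Kai    F    21          10
value at position 0, column 'riders_x10' → 10

10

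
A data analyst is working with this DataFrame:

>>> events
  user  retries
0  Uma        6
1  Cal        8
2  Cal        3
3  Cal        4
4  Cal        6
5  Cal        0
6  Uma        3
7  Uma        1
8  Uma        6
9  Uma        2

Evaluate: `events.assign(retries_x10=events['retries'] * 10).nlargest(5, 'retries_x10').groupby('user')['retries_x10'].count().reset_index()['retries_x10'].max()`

3

add column retries_x10 = events['retries'] * 10:
  user  retries  retries_x10
0  Uma        6           60
1  Cal        8           80
2  Cal        3           30
3  Cal        4           40
4  Cal        6           60
5  Cal        0            0
6  Uma        3           30
7  Uma        1           10
8  Uma        6           60
9  Uma        2           20
take 5 rows with largest retries_x10:
  user  retries  retries_x10
1  Cal        8           80
0  Uma        6           60
4  Cal        6           60
8  Uma        6           60
3  Cal        4           40
group by user, count of retries_x10:
user
Cal    3
Uma    2
Name: retries_x10, dtype: int64
reset_index():
  user  retries_x10
0  Cal            3
1  Uma            2
Taking the max of column 'retries_x10' gives 3.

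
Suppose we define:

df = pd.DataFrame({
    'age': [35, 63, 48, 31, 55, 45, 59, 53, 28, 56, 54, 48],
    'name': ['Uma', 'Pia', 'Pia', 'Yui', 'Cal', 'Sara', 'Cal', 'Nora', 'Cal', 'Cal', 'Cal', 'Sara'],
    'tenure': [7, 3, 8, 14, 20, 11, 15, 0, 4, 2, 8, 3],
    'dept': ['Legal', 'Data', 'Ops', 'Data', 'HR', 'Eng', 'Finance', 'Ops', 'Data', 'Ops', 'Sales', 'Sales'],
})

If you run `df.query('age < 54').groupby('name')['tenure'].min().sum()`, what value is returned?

36

filter rows where age < 54:
    age  name  tenure   dept
0    35   Uma       7  Legal
2    48   Pia       8    Ops
3    31   Yui      14   Data
5    45  Sara      11    Eng
7    53  Nora       0    Ops
8    28   Cal       4   Data
11   48  Sara       3  Sales
group by name, min of tenure:
name
Cal      4
Nora     0
Pia      8
Sara     3
Uma      7
Yui     14
Name: tenure, dtype: int64
Taking the sum of the resulting series gives 36.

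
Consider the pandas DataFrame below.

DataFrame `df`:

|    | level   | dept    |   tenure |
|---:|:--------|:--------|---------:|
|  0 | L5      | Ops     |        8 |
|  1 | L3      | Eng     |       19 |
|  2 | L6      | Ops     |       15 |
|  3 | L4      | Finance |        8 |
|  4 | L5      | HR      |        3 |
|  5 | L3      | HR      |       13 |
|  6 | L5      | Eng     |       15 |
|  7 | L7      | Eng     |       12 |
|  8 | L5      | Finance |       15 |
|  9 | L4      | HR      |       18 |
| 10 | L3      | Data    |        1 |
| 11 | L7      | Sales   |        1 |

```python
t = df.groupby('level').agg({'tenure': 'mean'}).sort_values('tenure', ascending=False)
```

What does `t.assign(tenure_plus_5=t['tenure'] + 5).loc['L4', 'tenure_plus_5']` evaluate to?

group by level, mean of tenure:
       tenure
level        
L3      11.00
L4      13.00
L5      10.25
L6      15.00
L7       6.50
sort by tenure descending:
       tenure
level        
L6      15.00
L4      13.00
L3      11.00
L5      10.25
L7       6.50
add column tenure_plus_5 = t['tenure'] + 5:
       tenure  tenure_plus_5
level                       
L6      15.00          20.00
L4      13.00          18.00
L3      11.00          16.00
L5      10.25          15.25
L7       6.50          11.50
Taking the value at row 'L4', column 'tenure_plus_5' gives 18.0.

18.0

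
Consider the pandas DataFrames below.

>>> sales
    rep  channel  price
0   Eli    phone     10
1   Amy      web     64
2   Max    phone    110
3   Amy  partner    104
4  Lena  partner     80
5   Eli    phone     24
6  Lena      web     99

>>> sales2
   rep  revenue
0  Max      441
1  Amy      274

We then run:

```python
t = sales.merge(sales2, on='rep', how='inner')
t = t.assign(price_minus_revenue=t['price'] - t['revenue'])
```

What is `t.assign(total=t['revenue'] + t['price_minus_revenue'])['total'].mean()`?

merge on 'rep' (how='inner') → 3 rows:
   rep  channel  price  revenue
0  Amy      web     64      274
1  Max    phone    110      441
2  Amy  partner    104      274
add column price_minus_revenue = t['price'] - t['revenue']:
   rep  channel  price  revenue  price_minus_revenue
0  Amy      web     64      274                 -210
1  Max    phone    110      441                 -331
2  Amy  partner    104      274                 -170
add column total = t['revenue'] + t['price_minus_revenue']:
   rep  channel  price  revenue  price_minus_revenue  total
0  Amy      web     64      274                 -210     64
1  Max    phone    110      441                 -331    110
2  Amy  partner    104      274                 -170    104
Finally, mean of column 'total' = 92.6666666667.

92.6666666667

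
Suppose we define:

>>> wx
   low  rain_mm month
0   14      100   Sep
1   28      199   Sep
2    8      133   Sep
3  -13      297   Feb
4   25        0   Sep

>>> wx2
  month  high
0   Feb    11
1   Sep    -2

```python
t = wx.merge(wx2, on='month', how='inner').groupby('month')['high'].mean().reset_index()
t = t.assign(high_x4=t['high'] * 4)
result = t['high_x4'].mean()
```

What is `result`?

merge on 'month' (how='inner') → 5 rows:
   low  rain_mm month  high
0   14      100   Sep    -2
1   28      199   Sep    -2
2    8      133   Sep    -2
3  -13      297   Feb    11
4   25        0   Sep    -2
group by month, mean of high:
month
Feb    11.0
Sep    -2.0
Name: high, dtype: float64
reset_index():
  month  high
0   Feb  11.0
1   Sep  -2.0
add column high_x4 = t['high'] * 4:
  month  high  high_x4
0   Feb  11.0     44.0
1   Sep  -2.0     -8.0

18.0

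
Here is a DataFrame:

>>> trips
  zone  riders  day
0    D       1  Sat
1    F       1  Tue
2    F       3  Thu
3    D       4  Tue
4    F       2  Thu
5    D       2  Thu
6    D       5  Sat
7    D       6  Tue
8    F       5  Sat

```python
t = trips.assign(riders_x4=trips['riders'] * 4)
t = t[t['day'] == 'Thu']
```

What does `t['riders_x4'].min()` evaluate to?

8

add column riders_x4 = trips['riders'] * 4:
  zone  riders  day  riders_x4
0    D       1  Sat          4
1    F       1  Tue          4
2    F       3  Thu         12
3    D       4  Tue         16
4    F       2  Thu          8
5    D       2  Thu          8
6    D       5  Sat         20
7    D       6  Tue         24
8    F       5  Sat         20
filter rows where day == 'Thu':
  zone  riders  day  riders_x4
2    F       3  Thu         12
4    F       2  Thu          8
5    D       2  Thu          8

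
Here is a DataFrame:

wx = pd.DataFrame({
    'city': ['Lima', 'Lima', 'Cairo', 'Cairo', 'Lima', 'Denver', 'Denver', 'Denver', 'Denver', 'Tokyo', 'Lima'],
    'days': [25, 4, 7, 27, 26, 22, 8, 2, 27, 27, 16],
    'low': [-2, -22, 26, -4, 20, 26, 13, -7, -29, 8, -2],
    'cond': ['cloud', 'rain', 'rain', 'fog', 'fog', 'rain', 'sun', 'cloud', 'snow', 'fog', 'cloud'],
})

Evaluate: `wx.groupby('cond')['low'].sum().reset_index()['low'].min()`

-29

group by cond, sum of low:
cond
cloud   -11
fog      24
rain     30
snow    -29
sun      13
Name: low, dtype: int64
reset_index():
    cond  low
0  cloud  -11
1    fog   24
2   rain   30
3   snow  -29
4    sun   13
Then the min of column 'low': -29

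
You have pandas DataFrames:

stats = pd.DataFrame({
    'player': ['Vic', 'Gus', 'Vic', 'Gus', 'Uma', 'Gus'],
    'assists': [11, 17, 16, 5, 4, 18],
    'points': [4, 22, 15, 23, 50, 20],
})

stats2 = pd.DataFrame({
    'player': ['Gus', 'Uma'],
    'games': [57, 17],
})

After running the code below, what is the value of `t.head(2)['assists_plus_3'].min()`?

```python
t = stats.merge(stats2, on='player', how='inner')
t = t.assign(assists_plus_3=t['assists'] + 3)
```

8

merge on 'player' (how='inner') → 4 rows:
  player  assists  points  games
0    Gus       17      22     57
1    Gus        5      23     57
2    Uma        4      50     17
3    Gus       18      20     57
add column assists_plus_3 = t['assists'] + 3:
  player  assists  points  games  assists_plus_3
0    Gus       17      22     57              20
1    Gus        5      23     57               8
2    Uma        4      50     17               7
3    Gus       18      20     57              21
take first 2 rows:
  player  assists  points  games  assists_plus_3
0    Gus       17      22     57              20
1    Gus        5      23     57               8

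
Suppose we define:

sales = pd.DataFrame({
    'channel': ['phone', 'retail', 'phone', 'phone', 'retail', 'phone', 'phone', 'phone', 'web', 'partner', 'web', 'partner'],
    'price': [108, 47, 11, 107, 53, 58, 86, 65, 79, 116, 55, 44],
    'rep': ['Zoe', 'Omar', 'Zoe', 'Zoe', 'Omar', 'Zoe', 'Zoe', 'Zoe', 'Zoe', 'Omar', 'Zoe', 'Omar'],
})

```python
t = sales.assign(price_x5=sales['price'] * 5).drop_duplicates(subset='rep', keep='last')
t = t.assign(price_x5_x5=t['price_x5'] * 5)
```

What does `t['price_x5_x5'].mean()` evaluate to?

add column price_x5 = sales['price'] * 5:
    channel  price   rep  price_x5
0     phone    108   Zoe       540
1    retail     47  Omar       235
2     phone     11   Zoe        55
3     phone    107   Zoe       535
4    retail     53  Omar       265
5     phone     58   Zoe       290
6     phone     86   Zoe       430
7     phone     65   Zoe       325
8       web     79   Zoe       395
9   partner    116  Omar       580
10      web     55   Zoe       275
11  partner     44  Omar       220
drop duplicate rep (keep=last):
    channel  price   rep  price_x5
10      web     55   Zoe       275
11  partner     44  Omar       220
add column price_x5_x5 = t['price_x5'] * 5:
    channel  price   rep  price_x5  price_x5_x5
10      web     55   Zoe       275         1375
11  partner     44  Omar       220         1100
Taking the mean of column 'price_x5_x5' gives 1237.5.

1237.5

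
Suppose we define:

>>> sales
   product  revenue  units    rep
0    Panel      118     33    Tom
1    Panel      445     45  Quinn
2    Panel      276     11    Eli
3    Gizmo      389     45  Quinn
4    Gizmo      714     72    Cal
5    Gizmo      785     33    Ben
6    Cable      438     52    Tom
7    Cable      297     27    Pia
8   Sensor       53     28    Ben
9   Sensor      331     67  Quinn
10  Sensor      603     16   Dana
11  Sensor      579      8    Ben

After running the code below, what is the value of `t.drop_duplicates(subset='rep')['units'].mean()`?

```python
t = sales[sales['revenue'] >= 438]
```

43.6

filter rows where revenue >= 438:
   product  revenue  units    rep
1    Panel      445     45  Quinn
4    Gizmo      714     72    Cal
5    Gizmo      785     33    Ben
6    Cable      438     52    Tom
10  Sensor      603     16   Dana
11  Sensor      579      8    Ben
drop duplicate rep (keep=first):
   product  revenue  units    rep
1    Panel      445     45  Quinn
4    Gizmo      714     72    Cal
5    Gizmo      785     33    Ben
6    Cable      438     52    Tom
10  Sensor      603     16   Dana
Reading off the mean of column 'units', we get 43.6.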